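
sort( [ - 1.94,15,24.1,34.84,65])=[ - 1.94, 15, 24.1, 34.84, 65]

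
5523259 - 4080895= 1442364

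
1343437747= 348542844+994894903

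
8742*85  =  743070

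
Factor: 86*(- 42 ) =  - 2^2*3^1*7^1*43^1  =  -3612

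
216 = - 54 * ( - 4)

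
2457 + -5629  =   - 3172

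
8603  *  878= 7553434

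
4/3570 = 2/1785 = 0.00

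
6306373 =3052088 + 3254285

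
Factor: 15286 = 2^1* 7643^1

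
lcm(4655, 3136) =297920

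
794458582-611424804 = 183033778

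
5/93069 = 5/93069 = 0.00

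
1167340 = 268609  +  898731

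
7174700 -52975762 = - 45801062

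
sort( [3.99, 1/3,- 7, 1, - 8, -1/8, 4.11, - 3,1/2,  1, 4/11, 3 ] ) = [ - 8,-7,  -  3,-1/8, 1/3, 4/11, 1/2, 1, 1,3, 3.99, 4.11]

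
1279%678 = 601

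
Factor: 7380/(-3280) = - 9/4 = - 2^( - 2 )*3^2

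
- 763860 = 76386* (-10 )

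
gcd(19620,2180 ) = 2180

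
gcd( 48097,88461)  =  1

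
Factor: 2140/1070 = 2 = 2^1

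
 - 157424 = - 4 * 39356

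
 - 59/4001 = - 59/4001 = - 0.01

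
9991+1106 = 11097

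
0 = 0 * 18037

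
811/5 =162 + 1/5 =162.20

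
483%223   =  37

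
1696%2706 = 1696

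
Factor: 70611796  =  2^2*3299^1*5351^1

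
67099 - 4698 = 62401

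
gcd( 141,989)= 1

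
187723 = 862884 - 675161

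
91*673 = 61243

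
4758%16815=4758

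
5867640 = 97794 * 60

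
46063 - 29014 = 17049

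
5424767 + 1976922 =7401689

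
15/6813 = 5/2271 = 0.00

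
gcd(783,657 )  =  9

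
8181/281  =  29 + 32/281  =  29.11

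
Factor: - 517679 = - 29^1* 17851^1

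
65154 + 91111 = 156265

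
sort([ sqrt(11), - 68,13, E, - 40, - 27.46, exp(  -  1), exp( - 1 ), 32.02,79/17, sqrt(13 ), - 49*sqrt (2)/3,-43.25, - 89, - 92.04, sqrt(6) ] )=[ -92.04, - 89,- 68, - 43.25,  -  40 , - 27.46,-49*sqrt ( 2)/3,exp(- 1 ) , exp( - 1), sqrt( 6 ), E,sqrt(11) , sqrt(13), 79/17, 13,32.02]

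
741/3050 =741/3050= 0.24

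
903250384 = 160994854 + 742255530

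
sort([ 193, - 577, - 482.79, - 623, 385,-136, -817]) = [  -  817, - 623, - 577, - 482.79, - 136,193,385]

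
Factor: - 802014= - 2^1* 3^1*133669^1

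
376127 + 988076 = 1364203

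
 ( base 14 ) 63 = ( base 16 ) 57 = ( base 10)87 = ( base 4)1113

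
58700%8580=7220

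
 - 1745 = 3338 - 5083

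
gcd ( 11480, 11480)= 11480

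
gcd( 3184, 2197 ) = 1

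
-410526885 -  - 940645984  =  530119099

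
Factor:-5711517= - 3^2* 7^1*90659^1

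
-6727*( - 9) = 60543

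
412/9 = 45+7/9 = 45.78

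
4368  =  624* 7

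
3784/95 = 3784/95 =39.83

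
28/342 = 14/171 = 0.08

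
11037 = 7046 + 3991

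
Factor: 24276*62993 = 1529218068=2^2*3^1*7^2*17^2*8999^1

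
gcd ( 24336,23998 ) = 338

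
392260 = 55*7132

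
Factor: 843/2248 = 2^(-3)*3^1 = 3/8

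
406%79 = 11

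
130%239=130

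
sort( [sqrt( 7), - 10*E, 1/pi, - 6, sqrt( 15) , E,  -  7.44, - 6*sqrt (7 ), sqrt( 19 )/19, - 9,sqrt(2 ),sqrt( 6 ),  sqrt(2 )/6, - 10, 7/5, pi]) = [ - 10*E,-6*sqrt (7), - 10, - 9, - 7.44, - 6, sqrt( 19 )/19,  sqrt(2) /6, 1/pi,  7/5,  sqrt(2),sqrt( 6), sqrt( 7),  E, pi, sqrt( 15)]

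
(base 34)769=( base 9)12347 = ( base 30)96P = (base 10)8305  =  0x2071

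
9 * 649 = 5841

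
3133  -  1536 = 1597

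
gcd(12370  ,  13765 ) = 5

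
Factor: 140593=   140593^1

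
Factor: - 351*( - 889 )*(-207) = -64592073 =- 3^5*7^1*13^1*23^1* 127^1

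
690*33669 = 23231610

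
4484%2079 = 326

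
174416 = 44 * 3964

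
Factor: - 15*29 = -435 = - 3^1 *5^1*29^1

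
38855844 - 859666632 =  - 820810788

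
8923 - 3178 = 5745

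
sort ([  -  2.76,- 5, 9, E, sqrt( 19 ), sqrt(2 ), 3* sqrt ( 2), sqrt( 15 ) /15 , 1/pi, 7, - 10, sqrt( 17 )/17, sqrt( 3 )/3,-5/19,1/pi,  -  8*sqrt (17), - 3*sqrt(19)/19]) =[- 8*sqrt(  17),-10,  -  5, - 2.76,-3 * sqrt(19)/19,-5/19, sqrt(17) /17, sqrt( 15)/15, 1/pi,1/pi, sqrt( 3 ) /3, sqrt( 2 ), E,3 * sqrt( 2 ), sqrt(19 ),  7,9] 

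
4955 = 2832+2123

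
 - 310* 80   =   - 24800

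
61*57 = 3477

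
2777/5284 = 2777/5284 = 0.53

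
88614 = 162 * 547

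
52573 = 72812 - 20239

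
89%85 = 4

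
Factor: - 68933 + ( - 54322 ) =  -  123255 = - 3^3*5^1*11^1* 83^1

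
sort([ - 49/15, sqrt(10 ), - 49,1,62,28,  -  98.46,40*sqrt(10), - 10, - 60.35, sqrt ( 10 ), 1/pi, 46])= [-98.46, - 60.35  , - 49, - 10 , - 49/15,  1/pi, 1,sqrt( 10),sqrt(10 ), 28,46,62,40*sqrt ( 10 ) ] 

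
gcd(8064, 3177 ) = 9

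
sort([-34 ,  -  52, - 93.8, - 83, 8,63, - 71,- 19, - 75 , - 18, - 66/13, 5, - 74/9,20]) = [  -  93.8, - 83 ,  -  75, - 71,  -  52, - 34, - 19, - 18, - 74/9, - 66/13, 5,8,20, 63]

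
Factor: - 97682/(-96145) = 2^1*5^( -1)*7^(-1)*13^2*17^2*41^(  -  1)*67^(-1 ) 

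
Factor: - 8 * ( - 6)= 2^4*3^1 = 48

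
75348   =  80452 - 5104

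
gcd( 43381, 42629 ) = 47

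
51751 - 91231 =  - 39480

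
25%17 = 8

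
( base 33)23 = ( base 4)1011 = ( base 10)69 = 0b1000101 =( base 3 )2120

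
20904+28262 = 49166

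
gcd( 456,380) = 76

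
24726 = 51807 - 27081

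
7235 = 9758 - 2523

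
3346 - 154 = 3192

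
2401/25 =2401/25 =96.04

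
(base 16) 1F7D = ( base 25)cmb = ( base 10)8061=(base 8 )17575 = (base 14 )2D1B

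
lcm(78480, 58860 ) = 235440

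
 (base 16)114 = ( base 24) bc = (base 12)1b0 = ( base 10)276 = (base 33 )8C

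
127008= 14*9072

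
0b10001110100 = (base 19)330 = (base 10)1140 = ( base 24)1NC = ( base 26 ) 1hm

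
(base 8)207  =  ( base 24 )5f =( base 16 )87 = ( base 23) 5k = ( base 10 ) 135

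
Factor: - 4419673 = -4419673^1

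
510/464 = 1 + 23/232 = 1.10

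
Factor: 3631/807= 3^( - 1 )*269^( - 1 ) * 3631^1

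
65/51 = 1 + 14/51 = 1.27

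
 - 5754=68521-74275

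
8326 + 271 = 8597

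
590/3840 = 59/384 =0.15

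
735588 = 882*834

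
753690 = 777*970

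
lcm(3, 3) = 3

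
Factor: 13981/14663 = 41^1*43^( - 1)= 41/43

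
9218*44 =405592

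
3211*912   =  2928432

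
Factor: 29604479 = 313^1*94583^1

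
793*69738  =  55302234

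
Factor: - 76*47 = -2^2*  19^1*47^1=-3572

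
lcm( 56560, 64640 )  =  452480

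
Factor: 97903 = 13^1*17^1*443^1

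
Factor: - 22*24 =-528 = -2^4*3^1*11^1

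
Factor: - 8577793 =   -  7^2*31^1*5647^1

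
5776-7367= -1591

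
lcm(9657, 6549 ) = 569763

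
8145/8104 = 1 + 41/8104 = 1.01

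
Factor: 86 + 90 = 176 = 2^4*11^1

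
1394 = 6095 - 4701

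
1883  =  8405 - 6522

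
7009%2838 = 1333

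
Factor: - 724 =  - 2^2*181^1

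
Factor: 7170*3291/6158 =3^2*5^1*239^1*1097^1 * 3079^( - 1 )= 11798235/3079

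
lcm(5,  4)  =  20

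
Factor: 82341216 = 2^5*3^2*43^1 * 61^1*  109^1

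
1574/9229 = 1574/9229 = 0.17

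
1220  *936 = 1141920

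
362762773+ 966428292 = 1329191065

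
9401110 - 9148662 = 252448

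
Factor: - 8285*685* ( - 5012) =28444227700 = 2^2*5^2*7^1 * 137^1 * 179^1*1657^1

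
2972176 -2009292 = 962884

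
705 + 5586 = 6291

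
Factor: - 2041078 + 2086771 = 3^2*5077^1 = 45693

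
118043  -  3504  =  114539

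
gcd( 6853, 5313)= 77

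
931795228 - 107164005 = 824631223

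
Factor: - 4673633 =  - 47^1*99439^1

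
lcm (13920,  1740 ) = 13920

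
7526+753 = 8279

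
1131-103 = 1028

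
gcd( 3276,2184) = 1092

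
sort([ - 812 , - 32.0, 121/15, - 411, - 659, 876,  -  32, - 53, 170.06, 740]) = [ - 812, - 659, - 411 ,-53, - 32.0, - 32,121/15, 170.06 , 740, 876] 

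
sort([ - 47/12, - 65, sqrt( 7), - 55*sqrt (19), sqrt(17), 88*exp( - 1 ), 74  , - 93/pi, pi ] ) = [-55*sqrt(19),-65, - 93/pi , - 47/12, sqrt( 7),pi,sqrt(17), 88*exp( - 1) , 74]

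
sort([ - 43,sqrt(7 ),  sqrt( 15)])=[-43,sqrt( 7),sqrt( 15 )]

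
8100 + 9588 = 17688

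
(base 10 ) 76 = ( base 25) 31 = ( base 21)3d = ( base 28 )2K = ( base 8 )114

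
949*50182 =47622718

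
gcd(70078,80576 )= 2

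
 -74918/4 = -37459/2=-  18729.50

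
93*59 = 5487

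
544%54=4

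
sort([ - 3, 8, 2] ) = [ - 3 , 2, 8]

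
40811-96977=  -  56166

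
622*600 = 373200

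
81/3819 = 27/1273 = 0.02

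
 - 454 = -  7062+6608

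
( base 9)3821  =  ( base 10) 2854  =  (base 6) 21114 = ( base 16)b26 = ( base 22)5JG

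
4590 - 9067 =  - 4477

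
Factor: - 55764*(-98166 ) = 5474128824 = 2^3* 3^3*1549^1* 16361^1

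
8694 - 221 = 8473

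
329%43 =28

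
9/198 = 1/22 = 0.05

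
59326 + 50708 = 110034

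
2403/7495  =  2403/7495  =  0.32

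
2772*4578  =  12690216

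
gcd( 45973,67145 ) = 1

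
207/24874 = 207/24874 = 0.01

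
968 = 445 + 523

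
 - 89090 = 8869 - 97959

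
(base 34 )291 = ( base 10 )2619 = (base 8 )5073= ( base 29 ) 339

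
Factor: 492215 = 5^1*98443^1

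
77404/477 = 162 + 130/477 =162.27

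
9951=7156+2795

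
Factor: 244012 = 2^2*53^1*1151^1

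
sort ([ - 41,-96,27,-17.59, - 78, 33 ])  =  [-96 , - 78, - 41, - 17.59, 27, 33 ]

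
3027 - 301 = 2726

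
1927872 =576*3347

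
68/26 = 34/13 = 2.62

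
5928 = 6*988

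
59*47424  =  2798016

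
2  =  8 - 6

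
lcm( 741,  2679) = 34827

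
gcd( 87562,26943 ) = 1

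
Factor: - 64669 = -11^1*5879^1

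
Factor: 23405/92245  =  4681/18449 = 19^( - 1)*31^1* 151^1*971^(  -  1) 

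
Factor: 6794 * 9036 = 2^3*3^2*43^1* 79^1*251^1 = 61390584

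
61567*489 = 30106263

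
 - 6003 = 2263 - 8266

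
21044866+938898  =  21983764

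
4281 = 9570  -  5289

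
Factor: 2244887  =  229^1*9803^1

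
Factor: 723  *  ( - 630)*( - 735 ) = 2^1*3^4*5^2*7^3 * 241^1 = 334785150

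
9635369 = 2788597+6846772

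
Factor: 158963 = 7^1 *22709^1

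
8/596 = 2/149 = 0.01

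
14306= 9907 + 4399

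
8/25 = 8/25 = 0.32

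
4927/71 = 4927/71=69.39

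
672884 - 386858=286026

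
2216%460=376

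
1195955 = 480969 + 714986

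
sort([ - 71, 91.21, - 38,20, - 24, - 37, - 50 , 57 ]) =[ - 71, - 50, - 38, - 37 , - 24, 20 , 57 , 91.21]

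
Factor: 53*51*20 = 2^2*3^1*5^1*17^1 * 53^1 = 54060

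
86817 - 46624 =40193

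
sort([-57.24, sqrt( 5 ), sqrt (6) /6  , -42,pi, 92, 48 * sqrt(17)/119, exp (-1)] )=[-57.24, - 42,exp(-1 ),sqrt(6 )/6 , 48*sqrt (17 ) /119,sqrt(5 ), pi,92]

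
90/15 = 6  =  6.00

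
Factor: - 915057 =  - 3^4 * 11^1 * 13^1*79^1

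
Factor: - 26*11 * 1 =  - 286= - 2^1 * 11^1 * 13^1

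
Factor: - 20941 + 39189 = 2^3*2281^1 = 18248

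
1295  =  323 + 972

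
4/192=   1/48  =  0.02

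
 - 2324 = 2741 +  - 5065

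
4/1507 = 4/1507 =0.00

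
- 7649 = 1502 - 9151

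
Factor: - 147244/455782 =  - 2^1*131^1*811^( - 1) = - 262/811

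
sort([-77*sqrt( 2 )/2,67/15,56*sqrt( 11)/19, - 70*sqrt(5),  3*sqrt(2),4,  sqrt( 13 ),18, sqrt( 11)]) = [ - 70*sqrt(5), - 77*sqrt ( 2)/2,sqrt( 11), sqrt(13),4, 3*sqrt(2 ),  67/15,56*sqrt( 11)/19, 18]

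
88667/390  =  88667/390  =  227.35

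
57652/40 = 1441+3/10 = 1441.30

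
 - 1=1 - 2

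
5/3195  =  1/639 = 0.00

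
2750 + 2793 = 5543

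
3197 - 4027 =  - 830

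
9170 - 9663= -493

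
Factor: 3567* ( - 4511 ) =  - 16090737= -3^1*13^1 * 29^1 * 41^1*347^1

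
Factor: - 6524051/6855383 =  - 79^( - 1 )*107^ ( - 1) * 811^( - 1)*907^1*7193^1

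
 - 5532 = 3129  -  8661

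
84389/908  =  92+853/908 = 92.94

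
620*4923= 3052260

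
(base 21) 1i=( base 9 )43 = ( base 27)1C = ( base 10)39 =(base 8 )47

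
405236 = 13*31172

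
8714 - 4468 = 4246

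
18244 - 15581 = 2663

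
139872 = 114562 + 25310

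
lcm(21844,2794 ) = 240284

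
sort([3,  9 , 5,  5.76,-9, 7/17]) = [ -9, 7/17 , 3,5 , 5.76 , 9] 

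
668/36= 167/9 = 18.56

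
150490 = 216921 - 66431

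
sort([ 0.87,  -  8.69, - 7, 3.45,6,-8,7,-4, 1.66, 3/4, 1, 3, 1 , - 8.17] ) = [ - 8.69 , - 8.17, - 8, - 7, - 4, 3/4, 0.87, 1, 1,1.66, 3,3.45,  6,7] 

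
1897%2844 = 1897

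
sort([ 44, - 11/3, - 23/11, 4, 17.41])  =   [ - 11/3, - 23/11,4 , 17.41, 44 ] 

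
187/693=17/63= 0.27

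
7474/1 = 7474= 7474.00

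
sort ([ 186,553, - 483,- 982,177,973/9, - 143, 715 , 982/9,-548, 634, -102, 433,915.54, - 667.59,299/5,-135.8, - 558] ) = [ - 982, - 667.59, - 558, - 548, - 483, - 143, - 135.8, - 102  ,  299/5 , 973/9,982/9, 177,186,433,  553, 634,  715,915.54 ] 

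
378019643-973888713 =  - 595869070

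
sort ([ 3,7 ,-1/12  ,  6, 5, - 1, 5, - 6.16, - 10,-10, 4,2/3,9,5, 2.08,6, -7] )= [ - 10, - 10, - 7 ,- 6.16, - 1, - 1/12,2/3,2.08,3 , 4,5,5, 5, 6, 6,7, 9]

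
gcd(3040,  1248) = 32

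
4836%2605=2231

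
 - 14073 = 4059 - 18132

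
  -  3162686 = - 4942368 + 1779682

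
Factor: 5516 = 2^2*7^1 * 197^1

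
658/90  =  7 + 14/45 = 7.31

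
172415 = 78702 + 93713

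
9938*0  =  0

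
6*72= 432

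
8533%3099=2335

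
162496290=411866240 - 249369950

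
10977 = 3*3659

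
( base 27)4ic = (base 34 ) 2WE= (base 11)2624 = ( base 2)110101010110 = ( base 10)3414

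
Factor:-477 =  - 3^2*53^1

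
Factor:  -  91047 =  - 3^1*11^1 * 31^1*89^1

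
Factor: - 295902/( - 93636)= 2^ ( - 1 )*3^(  -  2 )*17^( - 1)*967^1 = 967/306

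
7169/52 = 7169/52= 137.87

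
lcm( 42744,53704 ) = 2094456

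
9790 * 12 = 117480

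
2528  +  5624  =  8152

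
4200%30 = 0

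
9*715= 6435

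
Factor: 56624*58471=2^4*7^1*3539^1*8353^1 = 3310861904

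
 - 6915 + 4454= - 2461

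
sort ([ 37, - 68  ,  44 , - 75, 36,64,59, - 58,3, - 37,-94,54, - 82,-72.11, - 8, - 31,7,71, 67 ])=[-94,-82,-75 ,  -  72.11,-68,- 58, - 37,- 31,  -  8,3,7,36,37,44, 54,59, 64, 67,  71]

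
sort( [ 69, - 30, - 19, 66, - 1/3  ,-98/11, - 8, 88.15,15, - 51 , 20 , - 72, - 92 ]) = [ - 92, - 72, - 51, - 30, - 19,-98/11, - 8, - 1/3, 15,20 , 66, 69,88.15]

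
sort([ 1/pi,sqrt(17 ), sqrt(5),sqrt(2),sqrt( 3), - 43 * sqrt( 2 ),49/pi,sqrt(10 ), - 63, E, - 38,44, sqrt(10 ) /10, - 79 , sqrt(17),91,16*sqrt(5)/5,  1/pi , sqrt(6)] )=[ - 79, - 63 ,-43*sqrt (2 ), - 38, sqrt (10) /10, 1/pi,  1/pi,sqrt(2 ),sqrt(3), sqrt( 5 ),sqrt(6 ),E,sqrt(10 ) , sqrt (17 ),sqrt(17) , 16*sqrt(5 )/5,49/pi,44,91 ]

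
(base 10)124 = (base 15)84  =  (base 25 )4O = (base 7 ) 235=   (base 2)1111100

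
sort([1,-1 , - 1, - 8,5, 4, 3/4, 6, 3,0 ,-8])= [-8  , - 8 , - 1 , - 1, 0,3/4 , 1, 3,4,5, 6 ]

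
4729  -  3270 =1459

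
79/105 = 79/105 = 0.75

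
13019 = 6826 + 6193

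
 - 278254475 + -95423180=- 373677655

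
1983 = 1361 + 622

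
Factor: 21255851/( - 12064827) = -3^(-1)*19^1 * 509^ ( - 1)*691^1  *  1619^1 * 7901^( - 1)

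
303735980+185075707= 488811687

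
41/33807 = 41/33807 = 0.00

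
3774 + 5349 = 9123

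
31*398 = 12338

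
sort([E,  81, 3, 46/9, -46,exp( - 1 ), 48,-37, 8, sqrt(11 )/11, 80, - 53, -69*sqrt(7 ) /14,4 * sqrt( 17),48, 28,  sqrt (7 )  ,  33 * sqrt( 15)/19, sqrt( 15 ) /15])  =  [-53,-46, - 37, - 69*sqrt( 7 ) /14,sqrt( 15 ) /15, sqrt( 11)/11, exp(-1 ), sqrt(7 ), E,3, 46/9, 33*sqrt( 15 )/19,8,4*sqrt(17 ), 28,  48 , 48,80, 81 ] 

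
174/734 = 87/367 = 0.24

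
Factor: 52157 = 7^1*7451^1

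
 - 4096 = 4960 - 9056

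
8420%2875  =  2670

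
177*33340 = 5901180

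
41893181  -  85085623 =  - 43192442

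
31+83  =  114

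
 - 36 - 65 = - 101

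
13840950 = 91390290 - 77549340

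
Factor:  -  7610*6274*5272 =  - 2^5*5^1* 659^1 * 761^1 * 3137^1  =  -251712378080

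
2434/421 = 5 + 329/421 = 5.78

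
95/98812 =95/98812 =0.00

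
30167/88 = 342 + 71/88 =342.81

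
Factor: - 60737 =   -  60737^1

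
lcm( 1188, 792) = 2376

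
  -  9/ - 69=3/23 = 0.13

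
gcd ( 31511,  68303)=1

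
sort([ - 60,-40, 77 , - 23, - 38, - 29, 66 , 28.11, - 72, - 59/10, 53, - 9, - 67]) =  [- 72, - 67,  -  60 , - 40, - 38, - 29, - 23 , - 9, - 59/10,28.11, 53, 66,77 ] 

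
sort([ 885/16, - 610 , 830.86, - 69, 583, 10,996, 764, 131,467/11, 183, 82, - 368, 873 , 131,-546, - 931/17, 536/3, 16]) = [- 610, - 546, - 368, - 69, - 931/17 , 10, 16, 467/11, 885/16, 82, 131, 131,536/3, 183,583,764, 830.86, 873 , 996]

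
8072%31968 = 8072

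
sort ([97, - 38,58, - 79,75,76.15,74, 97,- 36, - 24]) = [ - 79  ,  -  38, - 36, - 24 , 58,74,75, 76.15 , 97,97 ] 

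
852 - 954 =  - 102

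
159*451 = 71709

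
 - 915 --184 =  - 731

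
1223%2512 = 1223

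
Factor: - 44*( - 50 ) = 2^3 * 5^2 * 11^1 = 2200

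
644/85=7 + 49/85 = 7.58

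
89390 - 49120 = 40270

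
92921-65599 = 27322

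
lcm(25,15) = 75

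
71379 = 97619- 26240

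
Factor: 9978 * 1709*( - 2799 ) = - 47729673198 = - 2^1*3^3 * 311^1*1663^1 *1709^1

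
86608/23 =3765 + 13/23 = 3765.57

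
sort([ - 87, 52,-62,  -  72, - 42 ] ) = [ -87, - 72, - 62, - 42, 52]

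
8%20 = 8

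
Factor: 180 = 2^2*3^2*5^1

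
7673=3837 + 3836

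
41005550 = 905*45310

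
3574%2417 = 1157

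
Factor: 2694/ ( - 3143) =  -  6/7 =- 2^1*3^1 * 7^ ( - 1) 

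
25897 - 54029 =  - 28132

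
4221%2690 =1531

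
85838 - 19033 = 66805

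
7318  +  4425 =11743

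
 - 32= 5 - 37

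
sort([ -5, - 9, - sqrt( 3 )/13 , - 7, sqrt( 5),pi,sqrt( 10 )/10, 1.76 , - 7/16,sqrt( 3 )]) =[ - 9,  -  7, - 5, - 7/16, - sqrt(3) /13,sqrt( 10) /10,sqrt( 3), 1.76,sqrt( 5),pi]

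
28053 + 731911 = 759964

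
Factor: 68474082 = 2^1*3^1* 23^1 *127^1*3907^1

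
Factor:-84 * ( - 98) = 2^3*3^1*7^3 = 8232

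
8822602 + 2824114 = 11646716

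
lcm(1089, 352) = 34848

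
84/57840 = 7/4820 = 0.00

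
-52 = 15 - 67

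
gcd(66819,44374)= 1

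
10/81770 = 1/8177= 0.00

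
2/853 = 2/853 =0.00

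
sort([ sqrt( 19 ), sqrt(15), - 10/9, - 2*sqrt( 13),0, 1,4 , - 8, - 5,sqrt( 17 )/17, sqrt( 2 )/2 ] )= [ - 8, - 2*sqrt( 13), - 5,  -  10/9, 0,sqrt(17 )/17, sqrt(2)/2, 1, sqrt(15),4, sqrt( 19)] 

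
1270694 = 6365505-5094811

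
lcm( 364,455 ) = 1820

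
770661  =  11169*69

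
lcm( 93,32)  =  2976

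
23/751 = 23/751 = 0.03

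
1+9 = 10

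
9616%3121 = 253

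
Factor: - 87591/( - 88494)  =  97/98 = 2^(-1 ) * 7^( - 2)*97^1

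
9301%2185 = 561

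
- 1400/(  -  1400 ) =1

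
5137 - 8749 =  - 3612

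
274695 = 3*91565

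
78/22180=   39/11090 = 0.00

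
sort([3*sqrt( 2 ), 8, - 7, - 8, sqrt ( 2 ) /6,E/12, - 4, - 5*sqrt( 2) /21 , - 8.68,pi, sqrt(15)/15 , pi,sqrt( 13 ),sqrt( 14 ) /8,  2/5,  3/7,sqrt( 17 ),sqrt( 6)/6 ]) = [ - 8.68, - 8,-7 , - 4, - 5*sqrt(2 ) /21,  E/12 , sqrt( 2 ) /6,sqrt( 15) /15,2/5,sqrt( 6 ) /6, 3/7, sqrt( 14)/8, pi,pi,sqrt( 13 ),sqrt( 17) , 3* sqrt( 2),8]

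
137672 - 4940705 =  - 4803033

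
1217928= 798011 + 419917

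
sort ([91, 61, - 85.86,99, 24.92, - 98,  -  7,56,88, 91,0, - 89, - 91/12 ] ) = [ - 98, - 89, - 85.86, - 91/12, - 7,0,  24.92, 56,61,88, 91,91 , 99]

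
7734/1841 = 7734/1841 = 4.20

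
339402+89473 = 428875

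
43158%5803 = 2537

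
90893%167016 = 90893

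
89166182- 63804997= 25361185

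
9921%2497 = 2430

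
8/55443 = 8/55443 = 0.00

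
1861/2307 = 1861/2307 =0.81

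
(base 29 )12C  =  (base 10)911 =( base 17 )32A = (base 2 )1110001111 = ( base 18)2eb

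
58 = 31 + 27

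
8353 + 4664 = 13017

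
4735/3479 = 1 + 1256/3479 = 1.36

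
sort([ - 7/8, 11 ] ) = [  -  7/8 , 11]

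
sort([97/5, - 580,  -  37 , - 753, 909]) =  [-753,-580,-37,97/5, 909 ]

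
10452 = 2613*4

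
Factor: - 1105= - 5^1*13^1*17^1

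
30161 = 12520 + 17641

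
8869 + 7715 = 16584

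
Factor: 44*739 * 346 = 11250536= 2^3*11^1*173^1 * 739^1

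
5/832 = 5/832 = 0.01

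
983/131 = 7 + 66/131 = 7.50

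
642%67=39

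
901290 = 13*69330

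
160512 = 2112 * 76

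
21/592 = 21/592 = 0.04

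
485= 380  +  105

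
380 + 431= 811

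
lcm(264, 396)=792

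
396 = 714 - 318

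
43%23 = 20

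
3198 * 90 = 287820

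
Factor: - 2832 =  - 2^4 * 3^1*59^1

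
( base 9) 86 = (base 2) 1001110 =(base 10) 78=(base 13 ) 60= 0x4e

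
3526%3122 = 404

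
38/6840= 1/180 = 0.01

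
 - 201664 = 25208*( - 8)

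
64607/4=16151+3/4 =16151.75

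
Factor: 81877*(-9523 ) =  - 779714671 = -  41^1*89^1*107^1*1997^1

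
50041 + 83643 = 133684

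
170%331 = 170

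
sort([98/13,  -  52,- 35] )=[ - 52 ,-35, 98/13 ]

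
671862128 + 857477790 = 1529339918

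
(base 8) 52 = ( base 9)46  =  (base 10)42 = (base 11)39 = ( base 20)22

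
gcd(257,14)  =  1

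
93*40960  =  3809280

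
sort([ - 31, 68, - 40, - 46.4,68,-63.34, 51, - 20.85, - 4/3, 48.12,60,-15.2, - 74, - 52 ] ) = [ -74, - 63.34, - 52,-46.4  , - 40, - 31, - 20.85, -15.2,- 4/3, 48.12, 51, 60, 68, 68] 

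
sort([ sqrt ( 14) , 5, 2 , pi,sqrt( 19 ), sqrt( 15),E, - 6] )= [-6,  2, E, pi,sqrt( 14 ), sqrt( 15 ),  sqrt( 19 ), 5] 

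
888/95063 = 888/95063 =0.01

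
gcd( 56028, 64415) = 1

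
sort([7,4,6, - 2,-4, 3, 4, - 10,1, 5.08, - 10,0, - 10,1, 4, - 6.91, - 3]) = [ - 10,-10, - 10, - 6.91, - 4, - 3, - 2, 0, 1, 1,3,4,4,4,5.08,6,7]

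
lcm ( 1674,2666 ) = 71982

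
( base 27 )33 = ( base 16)54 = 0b1010100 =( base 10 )84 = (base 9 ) 103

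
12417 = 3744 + 8673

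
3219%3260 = 3219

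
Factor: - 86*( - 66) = 2^2*3^1*11^1*43^1=5676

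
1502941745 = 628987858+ 873953887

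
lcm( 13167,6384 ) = 210672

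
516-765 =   -  249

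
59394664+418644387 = 478039051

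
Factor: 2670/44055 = 2/33 = 2^1*3^( - 1)*11^(-1)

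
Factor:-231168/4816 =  - 48 = -2^4*3^1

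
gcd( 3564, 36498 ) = 66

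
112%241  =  112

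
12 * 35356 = 424272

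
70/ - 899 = -70/899 = -0.08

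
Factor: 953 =953^1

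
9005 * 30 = 270150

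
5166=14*369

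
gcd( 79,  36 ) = 1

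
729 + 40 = 769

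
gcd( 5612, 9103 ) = 1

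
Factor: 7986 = 2^1 * 3^1*11^3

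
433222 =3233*134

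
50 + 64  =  114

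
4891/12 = 407 + 7/12 = 407.58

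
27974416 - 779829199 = - 751854783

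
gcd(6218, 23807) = 1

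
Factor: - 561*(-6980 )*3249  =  12722369220 = 2^2 * 3^3*5^1*11^1 * 17^1*19^2 * 349^1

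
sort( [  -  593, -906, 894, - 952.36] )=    [ - 952.36,-906,  -  593, 894 ]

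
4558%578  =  512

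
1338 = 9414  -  8076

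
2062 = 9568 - 7506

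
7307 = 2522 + 4785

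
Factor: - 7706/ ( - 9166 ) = 3853^1 * 4583^( - 1 ) =3853/4583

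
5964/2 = 2982= 2982.00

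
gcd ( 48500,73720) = 1940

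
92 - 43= 49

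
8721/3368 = 8721/3368 = 2.59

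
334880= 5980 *56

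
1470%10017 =1470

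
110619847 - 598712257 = -488092410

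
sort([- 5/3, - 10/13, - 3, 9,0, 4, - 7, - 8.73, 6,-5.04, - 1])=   [ - 8.73, - 7, - 5.04,  -  3,- 5/3,-1 , - 10/13, 0,4, 6, 9 ]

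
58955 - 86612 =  - 27657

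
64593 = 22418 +42175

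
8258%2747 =17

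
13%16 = 13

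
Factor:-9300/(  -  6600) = 2^ (-1)*11^( - 1)*31^1 = 31/22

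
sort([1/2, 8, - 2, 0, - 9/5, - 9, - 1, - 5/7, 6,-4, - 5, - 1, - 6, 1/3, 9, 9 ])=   [ - 9,- 6, - 5, - 4, - 2, - 9/5,-1,  -  1, - 5/7, 0,  1/3, 1/2, 6,8,  9,  9]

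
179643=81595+98048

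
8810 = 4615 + 4195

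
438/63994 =219/31997  =  0.01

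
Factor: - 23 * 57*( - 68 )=89148 =2^2*3^1 *17^1*19^1*23^1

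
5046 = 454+4592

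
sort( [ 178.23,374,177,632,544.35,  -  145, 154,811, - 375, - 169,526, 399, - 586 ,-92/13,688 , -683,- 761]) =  [ -761,  -  683,-586, - 375, - 169, - 145,- 92/13,154, 177,178.23,374,399,526,544.35, 632, 688, 811 ]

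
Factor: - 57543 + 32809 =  -24734 = -2^1*83^1*149^1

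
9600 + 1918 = 11518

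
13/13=1 = 1.00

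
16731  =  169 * 99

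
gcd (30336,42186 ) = 474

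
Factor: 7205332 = 2^2 *19^1*113^1 *839^1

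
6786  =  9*754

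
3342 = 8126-4784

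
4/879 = 4/879 = 0.00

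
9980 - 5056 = 4924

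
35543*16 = 568688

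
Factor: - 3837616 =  - 2^4 * 239851^1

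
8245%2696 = 157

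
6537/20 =326+17/20 =326.85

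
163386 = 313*522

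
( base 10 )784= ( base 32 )OG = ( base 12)554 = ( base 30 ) Q4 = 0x310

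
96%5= 1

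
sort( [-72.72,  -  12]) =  [ - 72.72, - 12 ]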